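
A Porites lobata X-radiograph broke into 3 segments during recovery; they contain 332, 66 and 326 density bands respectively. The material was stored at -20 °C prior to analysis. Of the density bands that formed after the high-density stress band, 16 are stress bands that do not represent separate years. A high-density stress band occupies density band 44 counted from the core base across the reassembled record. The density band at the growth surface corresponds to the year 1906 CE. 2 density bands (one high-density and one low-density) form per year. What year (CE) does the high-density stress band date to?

1574 CE

Total density bands = 332 + 66 + 326 = 724.
724 − 44 = 680 density bands lie beyond the high-density stress band toward the growth surface.
680 − 16 false = 664 true density bands after the high-density stress band.
With 2 density bands per year, 664 / 2 = 332 years.
The density band at the growth surface is 1906 CE, so the high-density stress band dates to 1906 − 332 = 1574 CE.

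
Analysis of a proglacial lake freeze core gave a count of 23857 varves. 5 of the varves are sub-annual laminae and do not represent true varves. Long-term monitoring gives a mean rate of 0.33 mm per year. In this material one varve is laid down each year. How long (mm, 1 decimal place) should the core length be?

Correcting the raw count gives 23857 − 5 = 23852 true varves.
23852 years at 0.33 mm/year gives 0.33 × 23852 = 7871.2 mm.

7871.2 mm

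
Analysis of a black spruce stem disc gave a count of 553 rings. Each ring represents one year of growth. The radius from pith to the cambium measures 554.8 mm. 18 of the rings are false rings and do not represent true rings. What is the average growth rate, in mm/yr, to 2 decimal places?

1.04 mm/yr

After corrections the count is 553 − 18 = 535 rings.
Extension rate ≈ 554.8 / 535 = 1.04 mm/yr.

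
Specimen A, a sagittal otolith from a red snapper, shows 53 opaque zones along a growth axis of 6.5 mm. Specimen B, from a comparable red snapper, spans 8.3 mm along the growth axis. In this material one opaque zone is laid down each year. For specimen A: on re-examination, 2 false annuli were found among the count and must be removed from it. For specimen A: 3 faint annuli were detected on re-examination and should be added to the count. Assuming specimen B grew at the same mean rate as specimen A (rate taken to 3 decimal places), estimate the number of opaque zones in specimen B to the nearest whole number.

69 opaque zones

Specimen A: adjusted count: 53 − 2 + 3 = 54 opaque zones.
A: Extension rate ≈ 6.5 / 54 = 0.120 mm per year.
B spans 8.3 / 0.120 = 69.17 years ≈ 69 opaque zones.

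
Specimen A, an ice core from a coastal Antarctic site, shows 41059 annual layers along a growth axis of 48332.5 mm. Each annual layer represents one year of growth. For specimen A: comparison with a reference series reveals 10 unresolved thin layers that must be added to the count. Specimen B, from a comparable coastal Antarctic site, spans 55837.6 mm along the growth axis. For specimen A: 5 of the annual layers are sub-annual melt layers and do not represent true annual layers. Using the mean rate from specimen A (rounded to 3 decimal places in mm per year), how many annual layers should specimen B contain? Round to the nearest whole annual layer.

Specimen A: true annual layer count = 41059 − 5 + 10 = 41064.
A: Extension rate ≈ 48332.5 / 41064 = 1.177 mm/year.
Specimen B: 55837.6 mm / 1.177 mm per year = 47440.61 years ≈ 47441 annual layers.

47441 annual layers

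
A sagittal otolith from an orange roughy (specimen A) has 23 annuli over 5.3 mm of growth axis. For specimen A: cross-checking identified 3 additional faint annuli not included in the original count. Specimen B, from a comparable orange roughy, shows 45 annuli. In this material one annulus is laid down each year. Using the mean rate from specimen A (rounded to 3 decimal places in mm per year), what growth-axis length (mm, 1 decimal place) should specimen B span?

Specimen A: adjusted count: 23 + 3 = 26 annuli.
A: 5.3 mm over 26 years gives 5.3 / 26 ≈ 0.204 mm/yr.
Length of B = 0.204 × 45 = 9.2 mm.

9.2 mm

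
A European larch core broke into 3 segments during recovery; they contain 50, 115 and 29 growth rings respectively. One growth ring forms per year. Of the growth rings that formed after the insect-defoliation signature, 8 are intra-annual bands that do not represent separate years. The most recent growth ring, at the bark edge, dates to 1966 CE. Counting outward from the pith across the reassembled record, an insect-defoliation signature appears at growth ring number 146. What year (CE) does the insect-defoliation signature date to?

Total growth rings = 50 + 115 + 29 = 194.
The insect-defoliation signature sits at growth ring 146 from the pith, so 194 − 146 = 48 growth rings formed after it.
Excluding 8 false growth rings: 48 − 8 = 40.
The growth ring at the bark edge is 1966 CE, so the insect-defoliation signature dates to 1966 − 40 = 1926 CE.

1926 CE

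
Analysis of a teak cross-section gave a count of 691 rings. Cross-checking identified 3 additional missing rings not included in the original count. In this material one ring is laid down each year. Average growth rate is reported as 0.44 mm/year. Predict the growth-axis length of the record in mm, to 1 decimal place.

305.4 mm

Correcting the raw count gives 691 + 3 = 694 true rings.
694 years at 0.44 mm/year gives 0.44 × 694 = 305.4 mm.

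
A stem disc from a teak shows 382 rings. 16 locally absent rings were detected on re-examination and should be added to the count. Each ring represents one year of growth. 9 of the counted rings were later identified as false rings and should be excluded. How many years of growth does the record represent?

389 years

Correcting the raw count gives 382 − 9 + 16 = 389 true rings.
At one ring per year, that is 389 years.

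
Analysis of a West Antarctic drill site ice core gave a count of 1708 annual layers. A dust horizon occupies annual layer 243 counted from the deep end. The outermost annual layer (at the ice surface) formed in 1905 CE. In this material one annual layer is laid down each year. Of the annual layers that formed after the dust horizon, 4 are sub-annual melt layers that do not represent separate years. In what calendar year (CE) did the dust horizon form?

The dust horizon sits at annual layer 243 from the deep end, so 1708 − 243 = 1465 annual layers formed after it.
Excluding 4 false annual layers: 1465 − 4 = 1461.
1905 − 1461 = 444 CE.

444 CE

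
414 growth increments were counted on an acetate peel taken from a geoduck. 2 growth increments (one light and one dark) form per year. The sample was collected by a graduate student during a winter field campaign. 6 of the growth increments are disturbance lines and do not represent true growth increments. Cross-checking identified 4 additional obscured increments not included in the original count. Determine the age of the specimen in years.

206 yr

After corrections the count is 414 − 6 + 4 = 412 growth increments.
With 2 growth increments per year, 412 / 2 = 206 years.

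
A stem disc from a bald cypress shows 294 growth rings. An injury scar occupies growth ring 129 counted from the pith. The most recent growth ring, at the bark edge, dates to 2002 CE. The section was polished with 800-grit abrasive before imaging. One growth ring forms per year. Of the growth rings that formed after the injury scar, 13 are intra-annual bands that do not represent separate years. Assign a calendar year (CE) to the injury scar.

Between growth ring 129 and the bark edge there are 294 − 129 = 165 growth rings.
Removing the 13 false growth rings leaves 165 − 13 = 152 true growth rings beyond the injury scar.
Counting back 152 years from 2002 CE places the injury scar in 2002 − 152 = 1850 CE.

1850 CE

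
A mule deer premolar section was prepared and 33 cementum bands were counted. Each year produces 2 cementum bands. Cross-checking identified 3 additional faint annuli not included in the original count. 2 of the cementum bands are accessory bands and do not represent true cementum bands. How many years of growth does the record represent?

After corrections the count is 33 − 2 + 3 = 34 cementum bands.
Dividing by 2 cementum bands per year: 34 / 2 = 17 years.

17 years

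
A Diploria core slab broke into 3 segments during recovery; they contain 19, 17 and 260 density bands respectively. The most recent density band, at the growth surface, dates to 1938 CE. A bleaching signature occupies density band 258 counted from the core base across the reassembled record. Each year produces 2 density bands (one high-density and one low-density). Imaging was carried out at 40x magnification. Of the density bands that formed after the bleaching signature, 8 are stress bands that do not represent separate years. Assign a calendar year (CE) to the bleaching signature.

Total density bands = 19 + 17 + 260 = 296.
The bleaching signature sits at density band 258 from the core base, so 296 − 258 = 38 density bands formed after it.
Removing the 8 false density bands leaves 38 − 8 = 30 true density bands beyond the bleaching signature.
30 density bands at 2 per year is 30 / 2 = 15 years.
Counting back 15 years from 1938 CE places the bleaching signature in 1938 − 15 = 1923 CE.

1923 CE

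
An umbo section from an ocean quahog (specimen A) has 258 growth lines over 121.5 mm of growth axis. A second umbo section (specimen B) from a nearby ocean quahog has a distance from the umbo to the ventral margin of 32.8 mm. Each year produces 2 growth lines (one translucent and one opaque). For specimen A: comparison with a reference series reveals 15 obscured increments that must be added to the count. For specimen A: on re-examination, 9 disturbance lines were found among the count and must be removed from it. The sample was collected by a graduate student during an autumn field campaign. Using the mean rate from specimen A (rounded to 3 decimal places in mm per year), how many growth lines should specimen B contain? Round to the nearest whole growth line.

71 growth lines

Specimen A: correcting the raw count gives 258 − 9 + 15 = 264 true growth lines.
Specimen A: dividing by 2 growth lines per year: 264 / 2 = 132 years.
A: 121.5 mm over 132 years gives 121.5 / 132 ≈ 0.920 mm per year.
Specimen B: 32.8 mm / 0.920 mm per year = 35.65 years; at 2 growth lines per year that is 35.65 × 2 ≈ 71 growth lines.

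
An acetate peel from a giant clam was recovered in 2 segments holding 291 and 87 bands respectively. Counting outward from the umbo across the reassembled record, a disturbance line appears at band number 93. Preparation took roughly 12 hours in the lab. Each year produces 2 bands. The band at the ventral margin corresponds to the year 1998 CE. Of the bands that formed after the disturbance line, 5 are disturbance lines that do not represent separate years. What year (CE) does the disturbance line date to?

Total bands = 291 + 87 = 378.
378 − 93 = 285 bands lie beyond the disturbance line toward the ventral margin.
Excluding 5 false bands: 285 − 5 = 280.
280 bands at 2 per year is 280 / 2 = 140 years.
The band at the ventral margin is 1998 CE, so the disturbance line dates to 1998 − 140 = 1858 CE.

1858 CE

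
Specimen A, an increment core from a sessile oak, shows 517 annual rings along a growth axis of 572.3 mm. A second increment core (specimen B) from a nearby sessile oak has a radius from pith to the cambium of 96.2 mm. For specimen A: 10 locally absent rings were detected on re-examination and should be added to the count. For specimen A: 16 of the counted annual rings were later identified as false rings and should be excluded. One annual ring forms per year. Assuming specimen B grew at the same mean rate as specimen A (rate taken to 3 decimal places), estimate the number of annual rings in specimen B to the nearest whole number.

Specimen A: correcting the raw count gives 517 − 16 + 10 = 511 true annual rings.
A: 572.3 mm over 511 years gives 572.3 / 511 ≈ 1.120 mm/yr.
B spans 96.2 / 1.120 = 85.89 years ≈ 86 annual rings.

86 annual rings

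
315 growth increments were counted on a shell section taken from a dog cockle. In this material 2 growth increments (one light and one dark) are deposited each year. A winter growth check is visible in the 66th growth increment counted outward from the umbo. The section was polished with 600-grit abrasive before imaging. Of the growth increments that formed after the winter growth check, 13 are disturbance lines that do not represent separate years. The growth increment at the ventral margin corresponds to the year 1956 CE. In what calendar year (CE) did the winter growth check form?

1838 CE

315 − 66 = 249 growth increments lie beyond the winter growth check toward the ventral margin.
Excluding 13 false growth increments: 249 − 13 = 236.
With 2 growth increments per year, 236 / 2 = 118 years.
Counting back 118 years from 1956 CE places the winter growth check in 1956 − 118 = 1838 CE.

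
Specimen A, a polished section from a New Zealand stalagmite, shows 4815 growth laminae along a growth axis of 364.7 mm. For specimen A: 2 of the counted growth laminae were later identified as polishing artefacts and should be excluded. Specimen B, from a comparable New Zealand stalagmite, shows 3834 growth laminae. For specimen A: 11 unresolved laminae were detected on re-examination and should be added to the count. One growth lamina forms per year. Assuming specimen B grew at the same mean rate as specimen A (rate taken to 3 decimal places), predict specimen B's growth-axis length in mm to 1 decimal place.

Specimen A: correcting the raw count gives 4815 − 2 + 11 = 4824 true growth laminae.
A: Extension rate ≈ 364.7 / 4824 = 0.076 mm/yr.
For B, 0.076 mm/year × 3834 years = 291.4 mm.

291.4 mm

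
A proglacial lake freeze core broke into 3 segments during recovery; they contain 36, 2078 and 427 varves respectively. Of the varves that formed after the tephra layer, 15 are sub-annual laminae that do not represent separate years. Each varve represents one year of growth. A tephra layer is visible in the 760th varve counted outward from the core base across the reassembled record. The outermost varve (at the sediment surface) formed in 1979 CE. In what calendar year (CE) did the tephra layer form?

Total varves = 36 + 2078 + 427 = 2541.
2541 − 760 = 1781 varves lie beyond the tephra layer toward the sediment surface.
Removing the 15 false varves leaves 1781 − 15 = 1766 true varves beyond the tephra layer.
1979 − 1766 = 213 CE.

213 CE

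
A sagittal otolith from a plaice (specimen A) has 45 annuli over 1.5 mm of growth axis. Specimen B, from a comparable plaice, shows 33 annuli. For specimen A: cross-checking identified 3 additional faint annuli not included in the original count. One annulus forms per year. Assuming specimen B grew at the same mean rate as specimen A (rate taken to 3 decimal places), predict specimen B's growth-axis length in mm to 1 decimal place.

1.0 mm

Specimen A: adjusted count: 45 + 3 = 48 annuli.
A: Mean rate = 1.5 mm / 48 years ≈ 0.031 mm per year.
Length of B = 0.031 × 33 = 1.0 mm.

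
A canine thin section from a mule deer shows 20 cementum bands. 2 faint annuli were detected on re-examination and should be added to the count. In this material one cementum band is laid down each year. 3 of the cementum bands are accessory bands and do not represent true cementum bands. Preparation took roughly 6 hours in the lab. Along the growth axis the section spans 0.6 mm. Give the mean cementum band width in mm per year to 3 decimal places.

True cementum band count = 20 − 3 + 2 = 19.
Extension rate ≈ 0.6 / 19 = 0.032 mm per year.

0.032 mm per year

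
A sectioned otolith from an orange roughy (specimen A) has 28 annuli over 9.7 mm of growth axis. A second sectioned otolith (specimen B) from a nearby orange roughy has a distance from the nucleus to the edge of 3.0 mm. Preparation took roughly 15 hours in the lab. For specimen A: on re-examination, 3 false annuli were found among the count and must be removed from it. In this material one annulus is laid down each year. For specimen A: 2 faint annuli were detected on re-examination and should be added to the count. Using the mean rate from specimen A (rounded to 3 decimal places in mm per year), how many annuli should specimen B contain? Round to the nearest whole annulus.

8 annuli

Specimen A: correcting the raw count gives 28 − 3 + 2 = 27 true annuli.
A: 9.7 mm over 27 years gives 9.7 / 27 ≈ 0.359 mm/year.
For B, 3.0 / 0.359 = 8.36 years ≈ 8 annuli.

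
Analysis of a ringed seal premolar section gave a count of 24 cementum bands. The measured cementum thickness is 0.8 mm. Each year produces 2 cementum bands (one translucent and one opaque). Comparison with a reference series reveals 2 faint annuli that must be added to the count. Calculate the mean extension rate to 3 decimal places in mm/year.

True cementum band count = 24 + 2 = 26.
With 2 cementum bands per year, 26 / 2 = 13 years.
Extension rate ≈ 0.8 / 13 = 0.062 mm/year.

0.062 mm/year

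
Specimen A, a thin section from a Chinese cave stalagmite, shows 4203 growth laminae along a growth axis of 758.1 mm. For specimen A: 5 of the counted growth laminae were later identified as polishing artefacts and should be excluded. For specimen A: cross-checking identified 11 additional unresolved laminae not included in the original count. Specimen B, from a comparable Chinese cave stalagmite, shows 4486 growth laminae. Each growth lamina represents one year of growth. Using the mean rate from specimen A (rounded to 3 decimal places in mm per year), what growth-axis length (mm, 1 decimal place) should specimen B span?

Specimen A: after corrections the count is 4203 − 5 + 11 = 4209 growth laminae.
A: Mean rate = 758.1 mm / 4209 years ≈ 0.180 mm per year.
B's length ≈ 0.180 × 4486 = 807.5 mm.

807.5 mm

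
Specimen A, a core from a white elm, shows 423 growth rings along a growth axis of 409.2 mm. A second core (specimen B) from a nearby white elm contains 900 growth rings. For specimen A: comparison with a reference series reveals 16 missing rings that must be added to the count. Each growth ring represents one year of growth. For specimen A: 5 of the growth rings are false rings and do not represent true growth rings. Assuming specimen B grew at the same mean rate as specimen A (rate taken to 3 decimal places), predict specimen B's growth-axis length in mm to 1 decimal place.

Specimen A: true growth ring count = 423 − 5 + 16 = 434.
A: Mean rate = 409.2 mm / 434 years ≈ 0.943 mm/yr.
For B, 0.943 mm/year × 900 years = 848.7 mm.

848.7 mm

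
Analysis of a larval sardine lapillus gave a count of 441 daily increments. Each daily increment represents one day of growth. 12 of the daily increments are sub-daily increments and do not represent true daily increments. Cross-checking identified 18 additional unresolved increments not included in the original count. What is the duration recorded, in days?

After corrections the count is 441 − 12 + 18 = 447 daily increments.
With a one-to-one daily increment periodicity this is 447 days.

447 days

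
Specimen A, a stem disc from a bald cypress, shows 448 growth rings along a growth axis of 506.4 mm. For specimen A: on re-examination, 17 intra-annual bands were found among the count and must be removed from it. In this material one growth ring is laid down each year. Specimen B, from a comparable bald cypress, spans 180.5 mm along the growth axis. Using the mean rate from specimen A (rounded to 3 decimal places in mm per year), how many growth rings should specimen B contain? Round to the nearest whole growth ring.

Specimen A: adjusted count: 448 − 17 = 431 growth rings.
A: Mean rate = 506.4 mm / 431 years ≈ 1.175 mm/year.
B spans 180.5 / 1.175 = 153.62 years ≈ 154 growth rings.

154 growth rings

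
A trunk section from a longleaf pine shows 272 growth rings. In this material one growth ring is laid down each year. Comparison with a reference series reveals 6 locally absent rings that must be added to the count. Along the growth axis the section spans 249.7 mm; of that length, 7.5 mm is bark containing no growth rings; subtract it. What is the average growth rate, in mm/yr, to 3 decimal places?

0.871 mm/yr

After corrections the count is 272 + 6 = 278 growth rings.
Removing the 7.5 mm offcut leaves 249.7 − 7.5 = 242.2 mm.
Mean rate = 242.2 mm / 278 years ≈ 0.871 mm/yr.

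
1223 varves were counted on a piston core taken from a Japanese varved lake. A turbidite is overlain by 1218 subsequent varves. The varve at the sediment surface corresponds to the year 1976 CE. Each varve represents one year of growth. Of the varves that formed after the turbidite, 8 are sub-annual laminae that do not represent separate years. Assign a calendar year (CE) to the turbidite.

1218 varves formed after the turbidite.
Removing the 8 false varves leaves 1218 − 8 = 1210 true varves beyond the turbidite.
1976 − 1210 = 766 CE.

766 CE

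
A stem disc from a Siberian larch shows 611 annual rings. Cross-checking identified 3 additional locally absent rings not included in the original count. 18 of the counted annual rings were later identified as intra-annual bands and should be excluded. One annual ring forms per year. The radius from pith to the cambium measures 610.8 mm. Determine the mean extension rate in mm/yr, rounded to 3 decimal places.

1.025 mm/yr

After corrections the count is 611 − 18 + 3 = 596 annual rings.
610.8 mm over 596 years gives 610.8 / 596 ≈ 1.025 mm/yr.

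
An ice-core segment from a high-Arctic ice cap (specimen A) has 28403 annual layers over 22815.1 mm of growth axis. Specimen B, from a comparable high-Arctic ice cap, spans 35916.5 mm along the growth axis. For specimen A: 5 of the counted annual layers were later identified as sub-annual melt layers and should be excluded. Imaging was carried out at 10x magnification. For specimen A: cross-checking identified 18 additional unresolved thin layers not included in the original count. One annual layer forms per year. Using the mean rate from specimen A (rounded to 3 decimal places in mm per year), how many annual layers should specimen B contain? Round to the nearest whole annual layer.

44728 annual layers

Specimen A: after corrections the count is 28403 − 5 + 18 = 28416 annual layers.
A: 22815.1 mm over 28416 years gives 22815.1 / 28416 ≈ 0.803 mm/yr.
For B, 35916.5 / 0.803 = 44727.90 years ≈ 44728 annual layers.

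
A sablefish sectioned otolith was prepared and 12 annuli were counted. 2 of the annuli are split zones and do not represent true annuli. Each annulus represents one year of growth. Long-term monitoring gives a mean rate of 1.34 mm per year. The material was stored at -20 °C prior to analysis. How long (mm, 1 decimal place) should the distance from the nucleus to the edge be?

13.4 mm

Correcting the raw count gives 12 − 2 = 10 true annuli.
Predicted length = 1.34 mm/year × 10 years = 13.4 mm.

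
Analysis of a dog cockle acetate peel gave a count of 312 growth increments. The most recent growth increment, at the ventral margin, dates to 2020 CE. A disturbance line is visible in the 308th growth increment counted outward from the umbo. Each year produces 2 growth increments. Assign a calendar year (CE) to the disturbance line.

2018 CE

The disturbance line sits at growth increment 308 from the umbo, so 312 − 308 = 4 growth increments formed after it.
Dividing by 2 growth increments per year: 4 / 2 = 2 years.
The growth increment at the ventral margin is 2020 CE, so the disturbance line dates to 2020 − 2 = 2018 CE.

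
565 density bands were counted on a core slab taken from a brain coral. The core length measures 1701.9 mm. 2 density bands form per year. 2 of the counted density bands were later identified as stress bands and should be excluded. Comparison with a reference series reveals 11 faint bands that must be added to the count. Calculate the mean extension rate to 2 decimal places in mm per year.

5.93 mm per year

True density band count = 565 − 2 + 11 = 574.
With 2 density bands per year, 574 / 2 = 287 years.
Mean rate = 1701.9 mm / 287 years ≈ 5.93 mm per year.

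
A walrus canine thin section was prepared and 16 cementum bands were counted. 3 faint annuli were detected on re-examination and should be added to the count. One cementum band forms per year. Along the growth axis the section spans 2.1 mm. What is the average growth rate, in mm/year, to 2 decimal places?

True cementum band count = 16 + 3 = 19.
Mean rate = 2.1 mm / 19 years ≈ 0.11 mm/year.

0.11 mm/year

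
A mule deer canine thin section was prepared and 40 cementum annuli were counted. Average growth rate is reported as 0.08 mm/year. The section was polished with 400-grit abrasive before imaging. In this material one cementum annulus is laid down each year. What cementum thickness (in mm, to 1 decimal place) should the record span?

3.2 mm

40 years of growth are recorded.
40 years at 0.08 mm/year gives 0.08 × 40 = 3.2 mm.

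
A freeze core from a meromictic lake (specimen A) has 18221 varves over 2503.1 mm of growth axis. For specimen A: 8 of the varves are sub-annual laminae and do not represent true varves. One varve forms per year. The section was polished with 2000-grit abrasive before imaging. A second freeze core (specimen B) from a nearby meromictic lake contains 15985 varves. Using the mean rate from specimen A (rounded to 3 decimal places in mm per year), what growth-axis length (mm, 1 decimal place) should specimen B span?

2189.9 mm

Specimen A: adjusted count: 18221 − 8 = 18213 varves.
A: Extension rate ≈ 2503.1 / 18213 = 0.137 mm/yr.
B's length ≈ 0.137 × 15985 = 2189.9 mm.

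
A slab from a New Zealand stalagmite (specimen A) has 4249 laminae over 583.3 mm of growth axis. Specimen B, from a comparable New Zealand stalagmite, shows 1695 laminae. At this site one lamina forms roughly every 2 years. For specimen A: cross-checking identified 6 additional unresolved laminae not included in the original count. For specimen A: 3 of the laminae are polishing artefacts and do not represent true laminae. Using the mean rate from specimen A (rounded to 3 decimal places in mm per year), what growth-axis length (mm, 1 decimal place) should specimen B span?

Specimen A: after corrections the count is 4249 − 3 + 6 = 4252 laminae.
Specimen A: at 2 years per lamina, 4252 × 2 = 8504 years.
A: Extension rate ≈ 583.3 / 8504 = 0.069 mm per year.
Specimen B: 1695 laminae at 2 years each span 1695 × 2 = 3390 years. Length of B = 0.069 × 3390 = 233.9 mm.

233.9 mm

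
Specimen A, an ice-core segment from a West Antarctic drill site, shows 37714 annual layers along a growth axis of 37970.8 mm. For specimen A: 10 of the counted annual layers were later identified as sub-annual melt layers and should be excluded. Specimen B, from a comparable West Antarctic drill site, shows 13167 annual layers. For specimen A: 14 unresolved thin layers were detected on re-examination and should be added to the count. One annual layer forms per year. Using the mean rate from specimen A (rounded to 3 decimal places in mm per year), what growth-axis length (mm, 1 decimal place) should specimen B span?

Specimen A: correcting the raw count gives 37714 − 10 + 14 = 37718 true annual layers.
A: Mean rate = 37970.8 mm / 37718 years ≈ 1.007 mm/yr.
For B, 1.007 mm/year × 13167 years = 13259.2 mm.

13259.2 mm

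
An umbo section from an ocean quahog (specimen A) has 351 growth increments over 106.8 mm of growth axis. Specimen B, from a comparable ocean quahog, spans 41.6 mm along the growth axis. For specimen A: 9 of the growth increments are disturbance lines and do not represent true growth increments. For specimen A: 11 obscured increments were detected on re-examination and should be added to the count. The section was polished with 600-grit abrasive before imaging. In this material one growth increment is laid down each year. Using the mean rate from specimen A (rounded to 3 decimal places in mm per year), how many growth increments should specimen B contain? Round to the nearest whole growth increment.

137 growth increments

Specimen A: after corrections the count is 351 − 9 + 11 = 353 growth increments.
A: Extension rate ≈ 106.8 / 353 = 0.303 mm/year.
Specimen B: 41.6 mm / 0.303 mm per year = 137.29 years ≈ 137 growth increments.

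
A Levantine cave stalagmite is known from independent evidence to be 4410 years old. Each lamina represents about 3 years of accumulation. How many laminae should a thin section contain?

At 3 years per lamina, 4410 / 3 = 1470 laminae are expected.
So 1470 laminae should be present.

1470 laminae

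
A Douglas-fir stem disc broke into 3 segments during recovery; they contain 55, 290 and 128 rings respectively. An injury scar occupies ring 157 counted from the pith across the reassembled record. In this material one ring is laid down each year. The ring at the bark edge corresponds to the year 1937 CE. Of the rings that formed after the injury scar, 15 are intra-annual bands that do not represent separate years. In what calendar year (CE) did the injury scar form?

Total rings = 55 + 290 + 128 = 473.
473 − 157 = 316 rings lie beyond the injury scar toward the bark edge.
Excluding 15 false rings: 316 − 15 = 301.
1937 − 301 = 1636 CE.

1636 CE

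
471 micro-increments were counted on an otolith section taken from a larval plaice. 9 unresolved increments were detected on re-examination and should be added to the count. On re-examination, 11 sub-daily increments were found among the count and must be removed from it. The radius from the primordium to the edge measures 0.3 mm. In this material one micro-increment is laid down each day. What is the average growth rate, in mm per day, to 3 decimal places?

0.001 mm per day

After corrections the count is 471 − 11 + 9 = 469 micro-increments.
Mean rate = 0.3 mm / 469 days ≈ 0.001 mm per day.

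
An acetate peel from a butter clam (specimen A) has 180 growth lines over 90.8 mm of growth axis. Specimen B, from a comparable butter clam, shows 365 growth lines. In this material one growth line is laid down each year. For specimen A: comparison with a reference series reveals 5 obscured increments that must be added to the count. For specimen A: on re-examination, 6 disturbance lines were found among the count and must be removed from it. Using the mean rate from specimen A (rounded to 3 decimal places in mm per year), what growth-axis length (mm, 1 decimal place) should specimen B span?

Specimen A: after corrections the count is 180 − 6 + 5 = 179 growth lines.
A: 90.8 mm over 179 years gives 90.8 / 179 ≈ 0.507 mm per year.
Length of B = 0.507 × 365 = 185.1 mm.

185.1 mm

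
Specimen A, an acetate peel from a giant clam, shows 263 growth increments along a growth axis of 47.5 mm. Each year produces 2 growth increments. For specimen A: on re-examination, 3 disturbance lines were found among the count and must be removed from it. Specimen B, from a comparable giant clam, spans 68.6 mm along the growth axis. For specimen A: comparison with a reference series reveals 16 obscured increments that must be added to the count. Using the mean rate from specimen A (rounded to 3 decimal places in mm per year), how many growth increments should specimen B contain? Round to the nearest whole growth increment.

399 growth increments

Specimen A: adjusted count: 263 − 3 + 16 = 276 growth increments.
Specimen A: with 2 growth increments per year, 276 / 2 = 138 years.
A: Extension rate ≈ 47.5 / 138 = 0.344 mm per year.
B spans 68.6 / 0.344 = 199.42 years; at 2 growth increments per year that is 199.42 × 2 ≈ 399 growth increments.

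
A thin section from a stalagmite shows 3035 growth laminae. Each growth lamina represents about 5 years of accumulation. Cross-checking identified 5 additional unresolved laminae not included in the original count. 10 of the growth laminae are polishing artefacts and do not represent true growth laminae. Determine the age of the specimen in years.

After corrections the count is 3035 − 10 + 5 = 3030 growth laminae.
3030 growth laminae at 5 years each span 3030 × 5 = 15150 years.

15150 yr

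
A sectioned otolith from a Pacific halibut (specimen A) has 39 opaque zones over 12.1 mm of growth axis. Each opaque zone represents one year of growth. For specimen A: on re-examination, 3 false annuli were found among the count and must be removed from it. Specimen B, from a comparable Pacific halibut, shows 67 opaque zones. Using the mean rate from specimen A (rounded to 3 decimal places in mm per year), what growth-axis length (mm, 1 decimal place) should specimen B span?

Specimen A: adjusted count: 39 − 3 = 36 opaque zones.
A: Mean rate = 12.1 mm / 36 years ≈ 0.336 mm/year.
B's length ≈ 0.336 × 67 = 22.5 mm.

22.5 mm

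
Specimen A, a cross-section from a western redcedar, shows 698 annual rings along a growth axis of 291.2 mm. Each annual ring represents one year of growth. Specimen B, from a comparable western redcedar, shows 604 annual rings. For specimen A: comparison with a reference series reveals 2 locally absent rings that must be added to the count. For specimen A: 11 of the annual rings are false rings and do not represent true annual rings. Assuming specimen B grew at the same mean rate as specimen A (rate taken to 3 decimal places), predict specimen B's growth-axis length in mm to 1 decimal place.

255.5 mm

Specimen A: after corrections the count is 698 − 11 + 2 = 689 annual rings.
A: Mean rate = 291.2 mm / 689 years ≈ 0.423 mm per year.
For B, 0.423 mm/year × 604 years = 255.5 mm.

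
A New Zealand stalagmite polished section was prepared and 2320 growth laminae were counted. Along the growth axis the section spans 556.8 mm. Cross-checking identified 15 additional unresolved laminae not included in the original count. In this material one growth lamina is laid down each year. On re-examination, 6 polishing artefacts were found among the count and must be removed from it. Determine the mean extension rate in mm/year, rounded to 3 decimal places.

0.239 mm/year

True growth lamina count = 2320 − 6 + 15 = 2329.
Mean rate = 556.8 mm / 2329 years ≈ 0.239 mm/year.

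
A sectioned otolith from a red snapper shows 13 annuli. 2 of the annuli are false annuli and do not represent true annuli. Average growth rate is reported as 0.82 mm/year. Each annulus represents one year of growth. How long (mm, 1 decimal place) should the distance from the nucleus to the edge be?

Adjusted count: 13 − 2 = 11 annuli.
Length ≈ 0.82 × 11 = 9.0 mm.

9.0 mm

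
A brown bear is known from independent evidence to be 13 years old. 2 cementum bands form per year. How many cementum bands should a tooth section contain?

26 cementum bands

Expected cementum bands: 13 × 2 = 26.
So 26 cementum bands should be present.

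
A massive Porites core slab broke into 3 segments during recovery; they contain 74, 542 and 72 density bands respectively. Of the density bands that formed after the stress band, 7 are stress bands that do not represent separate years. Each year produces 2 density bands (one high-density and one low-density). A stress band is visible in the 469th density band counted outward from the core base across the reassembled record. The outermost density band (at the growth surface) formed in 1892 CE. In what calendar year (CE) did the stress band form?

Total density bands = 74 + 542 + 72 = 688.
Between density band 469 and the growth surface there are 688 − 469 = 219 density bands.
Removing the 7 false density bands leaves 219 − 7 = 212 true density bands beyond the stress band.
212 density bands at 2 per year is 212 / 2 = 106 years.
1892 − 106 = 1786 CE.

1786 CE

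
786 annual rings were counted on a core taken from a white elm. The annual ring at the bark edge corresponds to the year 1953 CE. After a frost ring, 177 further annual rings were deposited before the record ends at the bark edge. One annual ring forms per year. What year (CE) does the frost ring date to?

1776 CE

177 annual rings post-date the frost ring.
Counting back 177 years from 1953 CE places the frost ring in 1953 − 177 = 1776 CE.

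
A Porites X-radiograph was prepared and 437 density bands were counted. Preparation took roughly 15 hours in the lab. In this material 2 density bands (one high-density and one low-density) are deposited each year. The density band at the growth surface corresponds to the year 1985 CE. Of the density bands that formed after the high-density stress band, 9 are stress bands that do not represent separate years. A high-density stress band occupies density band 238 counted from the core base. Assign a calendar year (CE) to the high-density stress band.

Between density band 238 and the growth surface there are 437 − 238 = 199 density bands.
Removing the 9 false density bands leaves 199 − 9 = 190 true density bands beyond the high-density stress band.
190 density bands at 2 per year is 190 / 2 = 95 years.
Counting back 95 years from 1985 CE places the high-density stress band in 1985 − 95 = 1890 CE.

1890 CE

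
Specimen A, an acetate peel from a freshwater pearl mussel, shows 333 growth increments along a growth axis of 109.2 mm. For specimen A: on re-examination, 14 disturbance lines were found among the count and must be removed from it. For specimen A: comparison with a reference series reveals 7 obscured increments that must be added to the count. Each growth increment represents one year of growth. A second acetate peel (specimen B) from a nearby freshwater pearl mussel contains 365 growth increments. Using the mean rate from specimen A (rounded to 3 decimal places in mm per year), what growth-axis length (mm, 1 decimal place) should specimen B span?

Specimen A: adjusted count: 333 − 14 + 7 = 326 growth increments.
A: Mean rate = 109.2 mm / 326 years ≈ 0.335 mm/year.
B's length ≈ 0.335 × 365 = 122.3 mm.

122.3 mm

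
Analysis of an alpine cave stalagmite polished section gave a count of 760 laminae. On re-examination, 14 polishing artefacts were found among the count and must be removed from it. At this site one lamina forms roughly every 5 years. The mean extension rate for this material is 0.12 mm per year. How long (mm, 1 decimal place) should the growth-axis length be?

447.6 mm

Adjusted count: 760 − 14 = 746 laminae.
746 laminae at 5 years each span 746 × 5 = 3730 years.
Length ≈ 0.12 × 3730 = 447.6 mm.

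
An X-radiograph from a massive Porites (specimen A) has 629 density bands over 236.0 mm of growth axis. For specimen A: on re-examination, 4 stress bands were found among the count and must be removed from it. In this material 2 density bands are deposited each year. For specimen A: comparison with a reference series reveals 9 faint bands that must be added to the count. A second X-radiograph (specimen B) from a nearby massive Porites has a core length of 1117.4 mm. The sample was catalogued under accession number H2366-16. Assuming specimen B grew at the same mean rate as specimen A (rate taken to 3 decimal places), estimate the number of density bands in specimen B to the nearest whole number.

Specimen A: after corrections the count is 629 − 4 + 9 = 634 density bands.
Specimen A: dividing by 2 density bands per year: 634 / 2 = 317 years.
A: Extension rate ≈ 236.0 / 317 = 0.744 mm/year.
For B, 1117.4 / 0.744 = 1501.88 years; at 2 density bands per year that is 1501.88 × 2 ≈ 3004 density bands.

3004 density bands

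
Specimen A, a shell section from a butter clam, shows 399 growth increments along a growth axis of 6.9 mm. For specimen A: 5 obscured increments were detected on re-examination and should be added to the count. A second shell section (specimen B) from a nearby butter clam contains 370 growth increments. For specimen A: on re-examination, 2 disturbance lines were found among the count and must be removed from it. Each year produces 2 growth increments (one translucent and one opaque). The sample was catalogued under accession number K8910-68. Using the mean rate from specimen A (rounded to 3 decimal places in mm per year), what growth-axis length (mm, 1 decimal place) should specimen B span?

6.3 mm

Specimen A: correcting the raw count gives 399 − 2 + 5 = 402 true growth increments.
Specimen A: with 2 growth increments per year, 402 / 2 = 201 years.
A: Mean rate = 6.9 mm / 201 years ≈ 0.034 mm per year.
Specimen B: 370 growth increments at 2 per year is 370 / 2 = 185 years. Length of B = 0.034 × 185 = 6.3 mm.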